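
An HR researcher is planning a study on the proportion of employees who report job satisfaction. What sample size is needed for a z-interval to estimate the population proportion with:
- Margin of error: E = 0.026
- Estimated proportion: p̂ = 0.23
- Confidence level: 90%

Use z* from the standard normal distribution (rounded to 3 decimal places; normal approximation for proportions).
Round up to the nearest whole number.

Using z* for proportion z-interval (normal approximation).

For 90% confidence, z* = 1.645 (from standard normal table)

Sample size formula for proportion z-interval: n = z*²p̂(1-p̂)/E²

n = 1.645² × 0.23 × 0.77 / 0.026²
  = 2.706025 × 0.1771 / 0.000676
  = 708.9305

Round up to the nearest whole number: n = 709

709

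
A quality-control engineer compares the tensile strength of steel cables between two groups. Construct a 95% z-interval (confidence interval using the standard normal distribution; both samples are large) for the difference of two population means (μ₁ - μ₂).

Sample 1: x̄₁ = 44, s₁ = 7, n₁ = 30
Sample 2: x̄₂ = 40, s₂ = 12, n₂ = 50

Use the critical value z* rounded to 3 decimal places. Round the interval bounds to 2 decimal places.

Both samples are large (n₁ = 30 ≥ 30, n₂ = 50 ≥ 30), so a z-interval for the difference of means applies.

Point estimate: x̄₁ - x̄₂ = 44 - 40 = 4

Standard error: SE = √(s₁²/n₁ + s₂²/n₂)
= √(7²/30 + 12²/50)
= √(1.633333 + 2.880000)
= 2.124461

For 95% confidence, z* = 1.96 (from standard normal table)
Margin of error: E = z* × SE = 1.96 × 2.124461 = 4.1639

Z-interval: (x̄₁ - x̄₂) ± E = 4 ± 4.1639 = (-0.1639, 8.1639)

Rounded to 2 decimal places:

(-0.16, 8.16)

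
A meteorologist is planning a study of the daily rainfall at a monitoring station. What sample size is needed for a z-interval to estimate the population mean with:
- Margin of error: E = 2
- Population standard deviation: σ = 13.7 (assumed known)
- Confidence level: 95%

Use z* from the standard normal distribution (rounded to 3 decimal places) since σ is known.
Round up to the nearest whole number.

Using z* since population σ is known (z-interval formula).

For 95% confidence, z* = 1.96 (from standard normal table)

Sample size formula for z-interval: n = (z*σ/E)²

n = (1.96 × 13.7 / 2)²
  = (13.426000)²
  = 180.2575

Round up to the nearest whole number: n = 181

181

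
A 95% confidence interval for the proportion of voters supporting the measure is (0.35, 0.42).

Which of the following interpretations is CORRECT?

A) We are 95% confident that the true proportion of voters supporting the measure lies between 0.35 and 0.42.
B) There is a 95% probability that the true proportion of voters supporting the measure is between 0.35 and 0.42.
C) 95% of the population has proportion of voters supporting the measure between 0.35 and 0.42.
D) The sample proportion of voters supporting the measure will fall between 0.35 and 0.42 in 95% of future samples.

A confidence interval represents our confidence in the procedure, not a probability statement about the parameter.

Key concept: If we repeated this sampling process many times and computed a 95% CI each time, about 95% of those intervals would contain the true population parameter.

For this specific interval (0.35, 0.42):
- Midpoint (point estimate): 0.385
- Margin of error: 0.035

The correct interpretation is the one stating confidence that the true parameter lies in the interval — option A.

A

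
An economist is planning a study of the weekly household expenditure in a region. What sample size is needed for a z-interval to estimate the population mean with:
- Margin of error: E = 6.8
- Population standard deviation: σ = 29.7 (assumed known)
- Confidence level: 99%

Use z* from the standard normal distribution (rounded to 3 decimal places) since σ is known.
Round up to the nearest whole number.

Using z* since population σ is known (z-interval formula).

For 99% confidence, z* = 2.576 (from standard normal table)

Sample size formula for z-interval: n = (z*σ/E)²

n = (2.576 × 29.7 / 6.8)²
  = (11.251059)²
  = 126.5863

Round up to the nearest whole number: n = 127

127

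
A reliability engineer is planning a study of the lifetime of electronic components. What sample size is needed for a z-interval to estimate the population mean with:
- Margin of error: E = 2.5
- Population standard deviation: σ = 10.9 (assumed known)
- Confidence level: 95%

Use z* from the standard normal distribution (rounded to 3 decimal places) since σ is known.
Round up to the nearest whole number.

Using z* since population σ is known (z-interval formula).

For 95% confidence, z* = 1.96 (from standard normal table)

Sample size formula for z-interval: n = (z*σ/E)²

n = (1.96 × 10.9 / 2.5)²
  = (8.545600)²
  = 73.0273

Round up to the nearest whole number: n = 74

74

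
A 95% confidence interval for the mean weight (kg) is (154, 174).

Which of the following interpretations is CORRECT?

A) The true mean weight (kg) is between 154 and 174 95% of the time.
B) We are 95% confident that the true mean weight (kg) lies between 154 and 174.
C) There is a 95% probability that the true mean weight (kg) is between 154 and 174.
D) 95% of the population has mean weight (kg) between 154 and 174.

A confidence interval represents our confidence in the procedure, not a probability statement about the parameter.

Key concept: If we repeated this sampling process many times and computed a 95% CI each time, about 95% of those intervals would contain the true population parameter.

For this specific interval (154, 174):
- Midpoint (point estimate): 164
- Margin of error: 10

The correct interpretation is the one stating confidence that the true parameter lies in the interval — option B.

B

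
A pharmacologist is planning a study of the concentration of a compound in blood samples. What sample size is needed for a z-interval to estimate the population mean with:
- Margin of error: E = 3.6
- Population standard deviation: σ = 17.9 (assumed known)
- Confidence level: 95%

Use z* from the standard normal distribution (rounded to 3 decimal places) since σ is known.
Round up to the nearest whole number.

Using z* since population σ is known (z-interval formula).

For 95% confidence, z* = 1.96 (from standard normal table)

Sample size formula for z-interval: n = (z*σ/E)²

n = (1.96 × 17.9 / 3.6)²
  = (9.745556)²
  = 94.9759

Round up to the nearest whole number: n = 95

95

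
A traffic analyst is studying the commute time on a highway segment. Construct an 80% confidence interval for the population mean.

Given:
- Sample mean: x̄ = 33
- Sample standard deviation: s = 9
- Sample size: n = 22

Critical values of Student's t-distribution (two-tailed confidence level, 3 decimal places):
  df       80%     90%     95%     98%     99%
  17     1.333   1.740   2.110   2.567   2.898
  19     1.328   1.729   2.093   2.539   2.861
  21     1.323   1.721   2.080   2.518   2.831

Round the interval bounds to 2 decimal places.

The population standard deviation σ is unknown (only the sample standard deviation s is given), so use a t-interval with df = n - 1 = 22 - 1 = 21.

For 80% confidence with df = 21, t* = 1.323 (from t-table)

Standard error: SE = s/√n = 9/√22 = 1.918806

Margin of error: E = t* × SE = 1.323 × 1.918806 = 2.5386

T-interval: x̄ ± E = 33 ± 2.5386 = (30.4614, 35.5386)

Rounded to 2 decimal places:

(30.46, 35.54)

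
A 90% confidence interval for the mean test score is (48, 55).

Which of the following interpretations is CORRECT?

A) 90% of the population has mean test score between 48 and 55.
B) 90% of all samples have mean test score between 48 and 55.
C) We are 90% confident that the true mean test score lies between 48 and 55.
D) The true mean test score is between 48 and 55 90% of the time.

A confidence interval represents our confidence in the procedure, not a probability statement about the parameter.

Key concept: If we repeated this sampling process many times and computed a 90% CI each time, about 90% of those intervals would contain the true population parameter.

For this specific interval (48, 55):
- Midpoint (point estimate): 51.5
- Margin of error: 3.5

The correct interpretation is the one stating confidence that the true parameter lies in the interval — option C.

C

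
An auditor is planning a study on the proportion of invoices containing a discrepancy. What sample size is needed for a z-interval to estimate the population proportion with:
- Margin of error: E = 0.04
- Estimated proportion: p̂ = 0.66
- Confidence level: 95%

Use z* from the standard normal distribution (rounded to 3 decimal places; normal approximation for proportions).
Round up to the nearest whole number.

Using z* for proportion z-interval (normal approximation).

For 95% confidence, z* = 1.96 (from standard normal table)

Sample size formula for proportion z-interval: n = z*²p̂(1-p̂)/E²

n = 1.96² × 0.66 × 0.34 / 0.04²
  = 3.8416 × 0.2244 / 0.0016
  = 538.7844

Round up to the nearest whole number: n = 539

539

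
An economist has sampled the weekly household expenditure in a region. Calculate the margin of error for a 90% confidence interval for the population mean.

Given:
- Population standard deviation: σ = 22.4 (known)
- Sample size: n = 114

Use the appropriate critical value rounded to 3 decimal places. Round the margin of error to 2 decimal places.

The population standard deviation σ is known, so use the z-interval margin of error formula.

For 90% confidence, z* = 1.645 (from standard normal table)

Margin of error formula for z-interval: E = z* × σ/√n

E = 1.645 × 22.4/√114
  = 1.645 × 2.097952
  = 3.4511

Rounded to 2 decimal places:

3.45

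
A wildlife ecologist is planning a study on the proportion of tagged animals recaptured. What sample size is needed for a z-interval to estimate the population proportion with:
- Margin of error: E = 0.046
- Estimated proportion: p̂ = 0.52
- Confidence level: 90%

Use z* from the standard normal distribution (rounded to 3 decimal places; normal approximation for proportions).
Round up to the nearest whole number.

Using z* for proportion z-interval (normal approximation).

For 90% confidence, z* = 1.645 (from standard normal table)

Sample size formula for proportion z-interval: n = z*²p̂(1-p̂)/E²

n = 1.645² × 0.52 × 0.48 / 0.046²
  = 2.706025 × 0.2496 / 0.002116
  = 319.1984

Round up to the nearest whole number: n = 320

320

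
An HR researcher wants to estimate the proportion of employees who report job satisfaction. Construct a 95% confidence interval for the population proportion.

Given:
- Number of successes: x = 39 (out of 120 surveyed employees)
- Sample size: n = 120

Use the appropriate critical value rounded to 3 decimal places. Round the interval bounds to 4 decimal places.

Sample proportion: p̂ = 39/120 = 0.325000

Check conditions for normal approximation:
  np̂ = 39 ≥ 10 ✓
  n(1-p̂) = 81 ≥ 10 ✓

The sample is large enough, so use a z-interval (normal approximation) for the proportion.

For 95% confidence, z* = 1.96 (from standard normal table)

Standard error: SE = √(p̂(1-p̂)/n) = √(0.325000×0.675000/120) = 0.04275658

Margin of error: E = z* × SE = 1.96 × 0.04275658 = 0.083803

Z-interval: p̂ ± E = 0.325000 ± 0.083803 = (0.241197, 0.408803)

Rounded to 4 decimal places:

(0.2412, 0.4088)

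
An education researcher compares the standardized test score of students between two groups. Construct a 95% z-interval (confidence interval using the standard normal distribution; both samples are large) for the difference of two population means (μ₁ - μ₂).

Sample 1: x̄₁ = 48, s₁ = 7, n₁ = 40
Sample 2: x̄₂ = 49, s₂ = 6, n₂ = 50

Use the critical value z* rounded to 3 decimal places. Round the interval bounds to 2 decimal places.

Both samples are large (n₁ = 40 ≥ 30, n₂ = 50 ≥ 30), so a z-interval for the difference of means applies.

Point estimate: x̄₁ - x̄₂ = 48 - 49 = -1

Standard error: SE = √(s₁²/n₁ + s₂²/n₂)
= √(7²/40 + 6²/50)
= √(1.225000 + 0.720000)
= 1.394633

For 95% confidence, z* = 1.96 (from standard normal table)
Margin of error: E = z* × SE = 1.96 × 1.394633 = 2.7335

Z-interval: (x̄₁ - x̄₂) ± E = -1 ± 2.7335 = (-3.7335, 1.7335)

Rounded to 2 decimal places:

(-3.73, 1.73)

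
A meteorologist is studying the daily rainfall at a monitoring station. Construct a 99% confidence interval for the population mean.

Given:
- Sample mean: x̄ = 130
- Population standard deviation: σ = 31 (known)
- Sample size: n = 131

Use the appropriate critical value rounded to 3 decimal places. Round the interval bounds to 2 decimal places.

The population standard deviation σ is known, so use a z-interval (standard normal critical value).

For 99% confidence, z* = 2.576 (from standard normal table)

Standard error: SE = σ/√n = 31/√131 = 2.708483

Margin of error: E = z* × SE = 2.576 × 2.708483 = 6.9771

Z-interval: x̄ ± E = 130 ± 6.9771 = (123.0229, 136.9771)

Rounded to 2 decimal places:

(123.02, 136.98)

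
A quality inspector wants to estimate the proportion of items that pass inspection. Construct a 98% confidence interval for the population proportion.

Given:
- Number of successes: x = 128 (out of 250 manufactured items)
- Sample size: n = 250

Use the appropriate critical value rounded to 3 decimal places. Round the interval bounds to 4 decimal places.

Sample proportion: p̂ = 128/250 = 0.512000

Check conditions for normal approximation:
  np̂ = 128 ≥ 10 ✓
  n(1-p̂) = 122 ≥ 10 ✓

The sample is large enough, so use a z-interval (normal approximation) for the proportion.

For 98% confidence, z* = 2.326 (from standard normal table)

Standard error: SE = √(p̂(1-p̂)/n) = √(0.512000×0.488000/250) = 0.03161367

Margin of error: E = z* × SE = 2.326 × 0.03161367 = 0.073533

Z-interval: p̂ ± E = 0.512000 ± 0.073533 = (0.438467, 0.585533)

Rounded to 4 decimal places:

(0.4385, 0.5855)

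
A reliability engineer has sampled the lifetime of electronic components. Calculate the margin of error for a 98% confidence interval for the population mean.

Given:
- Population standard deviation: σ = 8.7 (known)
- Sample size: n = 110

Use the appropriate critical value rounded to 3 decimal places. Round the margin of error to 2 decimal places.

The population standard deviation σ is known, so use the z-interval margin of error formula.

For 98% confidence, z* = 2.326 (from standard normal table)

Margin of error formula for z-interval: E = z* × σ/√n

E = 2.326 × 8.7/√110
  = 2.326 × 0.829512
  = 1.9294

Rounded to 2 decimal places:

1.93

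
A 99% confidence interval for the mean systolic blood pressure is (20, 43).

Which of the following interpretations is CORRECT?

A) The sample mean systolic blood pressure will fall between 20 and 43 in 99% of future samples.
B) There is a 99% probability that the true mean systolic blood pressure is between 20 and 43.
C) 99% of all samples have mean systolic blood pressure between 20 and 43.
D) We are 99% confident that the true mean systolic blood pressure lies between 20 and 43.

A confidence interval represents our confidence in the procedure, not a probability statement about the parameter.

Key concept: If we repeated this sampling process many times and computed a 99% CI each time, about 99% of those intervals would contain the true population parameter.

For this specific interval (20, 43):
- Midpoint (point estimate): 31.5
- Margin of error: 11.5

The correct interpretation is the one stating confidence that the true parameter lies in the interval — option D.

D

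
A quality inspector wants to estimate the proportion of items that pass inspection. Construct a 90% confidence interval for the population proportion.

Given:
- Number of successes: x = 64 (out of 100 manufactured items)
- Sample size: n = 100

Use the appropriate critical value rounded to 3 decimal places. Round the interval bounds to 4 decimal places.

Sample proportion: p̂ = 64/100 = 0.640000

Check conditions for normal approximation:
  np̂ = 64 ≥ 10 ✓
  n(1-p̂) = 36 ≥ 10 ✓

The sample is large enough, so use a z-interval (normal approximation) for the proportion.

For 90% confidence, z* = 1.645 (from standard normal table)

Standard error: SE = √(p̂(1-p̂)/n) = √(0.640000×0.360000/100) = 0.04800000

Margin of error: E = z* × SE = 1.645 × 0.04800000 = 0.078960

Z-interval: p̂ ± E = 0.640000 ± 0.078960 = (0.561040, 0.718960)

Rounded to 4 decimal places:

(0.5610, 0.7190)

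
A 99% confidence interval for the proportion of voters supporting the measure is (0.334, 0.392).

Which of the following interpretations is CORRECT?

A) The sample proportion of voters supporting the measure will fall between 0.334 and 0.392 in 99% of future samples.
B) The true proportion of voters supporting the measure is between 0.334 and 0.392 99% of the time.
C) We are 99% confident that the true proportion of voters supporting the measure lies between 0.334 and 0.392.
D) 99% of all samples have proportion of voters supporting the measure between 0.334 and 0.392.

A confidence interval represents our confidence in the procedure, not a probability statement about the parameter.

Key concept: If we repeated this sampling process many times and computed a 99% CI each time, about 99% of those intervals would contain the true population parameter.

For this specific interval (0.334, 0.392):
- Midpoint (point estimate): 0.363
- Margin of error: 0.029

The correct interpretation is the one stating confidence that the true parameter lies in the interval — option C.

C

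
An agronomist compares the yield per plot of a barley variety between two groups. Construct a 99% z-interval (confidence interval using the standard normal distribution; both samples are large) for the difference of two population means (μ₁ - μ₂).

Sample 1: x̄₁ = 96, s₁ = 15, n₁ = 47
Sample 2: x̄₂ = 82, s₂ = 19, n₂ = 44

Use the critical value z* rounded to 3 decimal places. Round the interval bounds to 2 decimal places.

Both samples are large (n₁ = 47 ≥ 30, n₂ = 44 ≥ 30), so a z-interval for the difference of means applies.

Point estimate: x̄₁ - x̄₂ = 96 - 82 = 14

Standard error: SE = √(s₁²/n₁ + s₂²/n₂)
= √(15²/47 + 19²/44)
= √(4.7872340 + 8.2045455)
= 3.6044111

For 99% confidence, z* = 2.576 (from standard normal table)
Margin of error: E = z* × SE = 2.576 × 3.6044111 = 9.28496

Z-interval: (x̄₁ - x̄₂) ± E = 14 ± 9.28496 = (4.71504, 23.28496)

Rounded to 2 decimal places:

(4.72, 23.28)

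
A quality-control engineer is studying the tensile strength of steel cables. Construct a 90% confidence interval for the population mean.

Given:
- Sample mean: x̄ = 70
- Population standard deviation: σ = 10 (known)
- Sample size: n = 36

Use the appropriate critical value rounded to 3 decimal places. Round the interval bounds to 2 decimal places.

The population standard deviation σ is known, so use a z-interval (standard normal critical value).

For 90% confidence, z* = 1.645 (from standard normal table)

Standard error: SE = σ/√n = 10/√36 = 1.666667

Margin of error: E = z* × SE = 1.645 × 1.666667 = 2.7417

Z-interval: x̄ ± E = 70 ± 2.7417 = (67.2583, 72.7417)

Rounded to 2 decimal places:

(67.26, 72.74)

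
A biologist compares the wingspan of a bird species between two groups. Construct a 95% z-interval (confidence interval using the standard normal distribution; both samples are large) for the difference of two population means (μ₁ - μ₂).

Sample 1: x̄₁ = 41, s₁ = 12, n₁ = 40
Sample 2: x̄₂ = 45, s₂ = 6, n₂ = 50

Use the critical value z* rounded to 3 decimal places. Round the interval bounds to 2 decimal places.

Both samples are large (n₁ = 40 ≥ 30, n₂ = 50 ≥ 30), so a z-interval for the difference of means applies.

Point estimate: x̄₁ - x̄₂ = 41 - 45 = -4

Standard error: SE = √(s₁²/n₁ + s₂²/n₂)
= √(12²/40 + 6²/50)
= √(3.600000 + 0.720000)
= 2.078461

For 95% confidence, z* = 1.96 (from standard normal table)
Margin of error: E = z* × SE = 1.96 × 2.078461 = 4.0738

Z-interval: (x̄₁ - x̄₂) ± E = -4 ± 4.0738 = (-8.0738, 0.0738)

Rounded to 2 decimal places:

(-8.07, 0.07)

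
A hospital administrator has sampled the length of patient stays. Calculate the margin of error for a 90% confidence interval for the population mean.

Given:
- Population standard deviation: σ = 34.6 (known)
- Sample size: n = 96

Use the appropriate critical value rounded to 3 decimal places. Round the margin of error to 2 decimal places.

The population standard deviation σ is known, so use the z-interval margin of error formula.

For 90% confidence, z* = 1.645 (from standard normal table)

Margin of error formula for z-interval: E = z* × σ/√n

E = 1.645 × 34.6/√96
  = 1.645 × 3.531348
  = 5.8091

Rounded to 2 decimal places:

5.81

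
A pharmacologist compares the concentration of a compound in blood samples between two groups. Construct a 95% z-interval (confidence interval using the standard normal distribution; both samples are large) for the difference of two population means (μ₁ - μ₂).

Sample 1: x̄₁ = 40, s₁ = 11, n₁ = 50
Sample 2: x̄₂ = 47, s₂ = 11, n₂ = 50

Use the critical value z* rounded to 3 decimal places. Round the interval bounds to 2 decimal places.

Both samples are large (n₁ = 50 ≥ 30, n₂ = 50 ≥ 30), so a z-interval for the difference of means applies.

Point estimate: x̄₁ - x̄₂ = 40 - 47 = -7

Standard error: SE = √(s₁²/n₁ + s₂²/n₂)
= √(11²/50 + 11²/50)
= √(2.420000 + 2.420000)
= 2.200000

For 95% confidence, z* = 1.96 (from standard normal table)
Margin of error: E = z* × SE = 1.96 × 2.200000 = 4.3120

Z-interval: (x̄₁ - x̄₂) ± E = -7 ± 4.3120 = (-11.3120, -2.6880)

Rounded to 2 decimal places:

(-11.31, -2.69)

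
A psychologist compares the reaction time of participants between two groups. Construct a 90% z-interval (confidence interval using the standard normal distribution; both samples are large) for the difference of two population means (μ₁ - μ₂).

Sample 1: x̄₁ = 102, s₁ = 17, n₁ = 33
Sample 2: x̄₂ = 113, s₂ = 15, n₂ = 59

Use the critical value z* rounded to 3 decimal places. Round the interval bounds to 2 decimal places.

Both samples are large (n₁ = 33 ≥ 30, n₂ = 59 ≥ 30), so a z-interval for the difference of means applies.

Point estimate: x̄₁ - x̄₂ = 102 - 113 = -11

Standard error: SE = √(s₁²/n₁ + s₂²/n₂)
= √(17²/33 + 15²/59)
= √(8.757576 + 3.813559)
= 3.545580

For 90% confidence, z* = 1.645 (from standard normal table)
Margin of error: E = z* × SE = 1.645 × 3.545580 = 5.8325

Z-interval: (x̄₁ - x̄₂) ± E = -11 ± 5.8325 = (-16.8325, -5.1675)

Rounded to 2 decimal places:

(-16.83, -5.17)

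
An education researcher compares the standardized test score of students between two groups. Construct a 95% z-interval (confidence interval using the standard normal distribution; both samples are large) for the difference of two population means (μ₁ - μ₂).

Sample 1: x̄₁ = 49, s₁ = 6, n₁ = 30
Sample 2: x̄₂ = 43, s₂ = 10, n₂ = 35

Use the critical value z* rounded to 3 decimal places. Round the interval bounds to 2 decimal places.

Both samples are large (n₁ = 30 ≥ 30, n₂ = 35 ≥ 30), so a z-interval for the difference of means applies.

Point estimate: x̄₁ - x̄₂ = 49 - 43 = 6

Standard error: SE = √(s₁²/n₁ + s₂²/n₂)
= √(6²/30 + 10²/35)
= √(1.200000 + 2.857143)
= 2.014235

For 95% confidence, z* = 1.96 (from standard normal table)
Margin of error: E = z* × SE = 1.96 × 2.014235 = 3.9479

Z-interval: (x̄₁ - x̄₂) ± E = 6 ± 3.9479 = (2.0521, 9.9479)

Rounded to 2 decimal places:

(2.05, 9.95)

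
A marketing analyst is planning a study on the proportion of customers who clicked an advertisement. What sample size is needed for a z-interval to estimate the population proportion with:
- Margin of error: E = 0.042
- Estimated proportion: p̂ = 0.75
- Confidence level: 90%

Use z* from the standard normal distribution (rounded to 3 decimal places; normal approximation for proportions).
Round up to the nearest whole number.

Using z* for proportion z-interval (normal approximation).

For 90% confidence, z* = 1.645 (from standard normal table)

Sample size formula for proportion z-interval: n = z*²p̂(1-p̂)/E²

n = 1.645² × 0.75 × 0.25 / 0.042²
  = 2.706025 × 0.1875 / 0.001764
  = 287.6302

Round up to the nearest whole number: n = 288

288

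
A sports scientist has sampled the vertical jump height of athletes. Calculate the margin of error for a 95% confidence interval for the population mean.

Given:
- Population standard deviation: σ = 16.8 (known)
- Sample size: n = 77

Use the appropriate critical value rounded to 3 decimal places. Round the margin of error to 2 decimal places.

The population standard deviation σ is known, so use the z-interval margin of error formula.

For 95% confidence, z* = 1.96 (from standard normal table)

Margin of error formula for z-interval: E = z* × σ/√n

E = 1.96 × 16.8/√77
  = 1.96 × 1.914538
  = 3.7525

Rounded to 2 decimal places:

3.75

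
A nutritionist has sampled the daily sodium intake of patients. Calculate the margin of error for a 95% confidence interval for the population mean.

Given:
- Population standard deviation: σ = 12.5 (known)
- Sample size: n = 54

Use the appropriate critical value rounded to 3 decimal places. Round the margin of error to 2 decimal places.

The population standard deviation σ is known, so use the z-interval margin of error formula.

For 95% confidence, z* = 1.96 (from standard normal table)

Margin of error formula for z-interval: E = z* × σ/√n

E = 1.96 × 12.5/√54
  = 1.96 × 1.701035
  = 3.3340

Rounded to 2 decimal places:

3.33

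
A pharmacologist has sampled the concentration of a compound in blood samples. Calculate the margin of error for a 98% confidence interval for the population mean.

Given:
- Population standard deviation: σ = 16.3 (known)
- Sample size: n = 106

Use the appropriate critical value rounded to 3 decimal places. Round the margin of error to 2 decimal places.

The population standard deviation σ is known, so use the z-interval margin of error formula.

For 98% confidence, z* = 2.326 (from standard normal table)

Margin of error formula for z-interval: E = z* × σ/√n

E = 2.326 × 16.3/√106
  = 2.326 × 1.583196
  = 3.6825

Rounded to 2 decimal places:

3.68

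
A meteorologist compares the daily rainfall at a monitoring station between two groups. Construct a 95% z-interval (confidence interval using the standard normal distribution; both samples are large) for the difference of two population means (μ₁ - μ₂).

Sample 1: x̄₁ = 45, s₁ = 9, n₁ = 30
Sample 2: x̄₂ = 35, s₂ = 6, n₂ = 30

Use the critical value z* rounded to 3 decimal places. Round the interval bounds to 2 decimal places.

Both samples are large (n₁ = 30 ≥ 30, n₂ = 30 ≥ 30), so a z-interval for the difference of means applies.

Point estimate: x̄₁ - x̄₂ = 45 - 35 = 10

Standard error: SE = √(s₁²/n₁ + s₂²/n₂)
= √(9²/30 + 6²/30)
= √(2.700000 + 1.200000)
= 1.974842

For 95% confidence, z* = 1.96 (from standard normal table)
Margin of error: E = z* × SE = 1.96 × 1.974842 = 3.8707

Z-interval: (x̄₁ - x̄₂) ± E = 10 ± 3.8707 = (6.1293, 13.8707)

Rounded to 2 decimal places:

(6.13, 13.87)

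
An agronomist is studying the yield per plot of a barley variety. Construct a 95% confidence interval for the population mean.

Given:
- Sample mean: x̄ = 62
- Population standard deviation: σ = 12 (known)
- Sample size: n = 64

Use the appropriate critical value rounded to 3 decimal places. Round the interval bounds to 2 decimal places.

The population standard deviation σ is known, so use a z-interval (standard normal critical value).

For 95% confidence, z* = 1.96 (from standard normal table)

Standard error: SE = σ/√n = 12/√64 = 1.500000

Margin of error: E = z* × SE = 1.96 × 1.500000 = 2.9400

Z-interval: x̄ ± E = 62 ± 2.9400 = (59.0600, 64.9400)

Rounded to 2 decimal places:

(59.06, 64.94)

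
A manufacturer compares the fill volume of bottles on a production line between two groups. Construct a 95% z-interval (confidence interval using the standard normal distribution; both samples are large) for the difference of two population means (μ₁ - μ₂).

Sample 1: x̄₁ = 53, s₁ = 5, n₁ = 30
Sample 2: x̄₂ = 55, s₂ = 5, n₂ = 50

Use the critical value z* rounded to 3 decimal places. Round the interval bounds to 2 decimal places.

Both samples are large (n₁ = 30 ≥ 30, n₂ = 50 ≥ 30), so a z-interval for the difference of means applies.

Point estimate: x̄₁ - x̄₂ = 53 - 55 = -2

Standard error: SE = √(s₁²/n₁ + s₂²/n₂)
= √(5²/30 + 5²/50)
= √(0.833333 + 0.500000)
= 1.154701

For 95% confidence, z* = 1.96 (from standard normal table)
Margin of error: E = z* × SE = 1.96 × 1.154701 = 2.2632

Z-interval: (x̄₁ - x̄₂) ± E = -2 ± 2.2632 = (-4.2632, 0.2632)

Rounded to 2 decimal places:

(-4.26, 0.26)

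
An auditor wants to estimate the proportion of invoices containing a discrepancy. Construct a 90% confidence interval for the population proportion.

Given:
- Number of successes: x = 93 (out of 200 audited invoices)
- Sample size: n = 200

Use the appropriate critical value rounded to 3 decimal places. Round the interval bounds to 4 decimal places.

Sample proportion: p̂ = 93/200 = 0.465000

Check conditions for normal approximation:
  np̂ = 93 ≥ 10 ✓
  n(1-p̂) = 107 ≥ 10 ✓

The sample is large enough, so use a z-interval (normal approximation) for the proportion.

For 90% confidence, z* = 1.645 (from standard normal table)

Standard error: SE = √(p̂(1-p̂)/n) = √(0.465000×0.535000/200) = 0.03526861

Margin of error: E = z* × SE = 1.645 × 0.03526861 = 0.058017

Z-interval: p̂ ± E = 0.465000 ± 0.058017 = (0.406983, 0.523017)

Rounded to 4 decimal places:

(0.4070, 0.5230)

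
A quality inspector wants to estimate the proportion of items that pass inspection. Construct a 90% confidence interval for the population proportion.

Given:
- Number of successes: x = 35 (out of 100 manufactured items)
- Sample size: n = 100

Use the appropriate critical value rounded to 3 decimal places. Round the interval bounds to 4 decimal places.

Sample proportion: p̂ = 35/100 = 0.350000

Check conditions for normal approximation:
  np̂ = 35 ≥ 10 ✓
  n(1-p̂) = 65 ≥ 10 ✓

The sample is large enough, so use a z-interval (normal approximation) for the proportion.

For 90% confidence, z* = 1.645 (from standard normal table)

Standard error: SE = √(p̂(1-p̂)/n) = √(0.350000×0.650000/100) = 0.04769696

Margin of error: E = z* × SE = 1.645 × 0.04769696 = 0.078461

Z-interval: p̂ ± E = 0.350000 ± 0.078461 = (0.271539, 0.428461)

Rounded to 4 decimal places:

(0.2715, 0.4285)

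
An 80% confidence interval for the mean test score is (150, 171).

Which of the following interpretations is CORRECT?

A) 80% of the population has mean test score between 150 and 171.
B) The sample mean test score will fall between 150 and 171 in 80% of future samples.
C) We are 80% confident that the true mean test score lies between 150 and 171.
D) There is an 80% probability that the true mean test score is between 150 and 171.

A confidence interval represents our confidence in the procedure, not a probability statement about the parameter.

Key concept: If we repeated this sampling process many times and computed an 80% CI each time, about 80% of those intervals would contain the true population parameter.

For this specific interval (150, 171):
- Midpoint (point estimate): 160.5
- Margin of error: 10.5

The correct interpretation is the one stating confidence that the true parameter lies in the interval — option C.

C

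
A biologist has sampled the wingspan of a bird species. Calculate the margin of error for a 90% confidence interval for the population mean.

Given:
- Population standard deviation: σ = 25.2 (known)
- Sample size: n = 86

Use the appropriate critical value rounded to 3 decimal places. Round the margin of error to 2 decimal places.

The population standard deviation σ is known, so use the z-interval margin of error formula.

For 90% confidence, z* = 1.645 (from standard normal table)

Margin of error formula for z-interval: E = z* × σ/√n

E = 1.645 × 25.2/√86
  = 1.645 × 2.717386
  = 4.4701

Rounded to 2 decimal places:

4.47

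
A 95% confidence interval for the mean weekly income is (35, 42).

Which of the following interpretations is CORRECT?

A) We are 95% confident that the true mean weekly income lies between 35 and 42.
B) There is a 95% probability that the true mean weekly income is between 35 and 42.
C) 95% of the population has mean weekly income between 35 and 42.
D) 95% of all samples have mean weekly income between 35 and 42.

A confidence interval represents our confidence in the procedure, not a probability statement about the parameter.

Key concept: If we repeated this sampling process many times and computed a 95% CI each time, about 95% of those intervals would contain the true population parameter.

For this specific interval (35, 42):
- Midpoint (point estimate): 38.5
- Margin of error: 3.5

The correct interpretation is the one stating confidence that the true parameter lies in the interval — option A.

A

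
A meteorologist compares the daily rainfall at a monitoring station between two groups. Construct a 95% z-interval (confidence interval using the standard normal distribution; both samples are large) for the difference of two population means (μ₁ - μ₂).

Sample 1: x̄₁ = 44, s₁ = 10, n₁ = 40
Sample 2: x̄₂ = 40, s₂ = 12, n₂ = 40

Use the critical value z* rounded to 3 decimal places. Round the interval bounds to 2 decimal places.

Both samples are large (n₁ = 40 ≥ 30, n₂ = 40 ≥ 30), so a z-interval for the difference of means applies.

Point estimate: x̄₁ - x̄₂ = 44 - 40 = 4

Standard error: SE = √(s₁²/n₁ + s₂²/n₂)
= √(10²/40 + 12²/40)
= √(2.500000 + 3.600000)
= 2.469818

For 95% confidence, z* = 1.96 (from standard normal table)
Margin of error: E = z* × SE = 1.96 × 2.469818 = 4.8408

Z-interval: (x̄₁ - x̄₂) ± E = 4 ± 4.8408 = (-0.8408, 8.8408)

Rounded to 2 decimal places:

(-0.84, 8.84)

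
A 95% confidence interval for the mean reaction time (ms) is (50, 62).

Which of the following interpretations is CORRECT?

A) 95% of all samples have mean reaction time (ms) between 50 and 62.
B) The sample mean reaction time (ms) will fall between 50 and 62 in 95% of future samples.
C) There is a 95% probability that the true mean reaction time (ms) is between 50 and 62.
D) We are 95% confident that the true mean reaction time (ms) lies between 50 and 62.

A confidence interval represents our confidence in the procedure, not a probability statement about the parameter.

Key concept: If we repeated this sampling process many times and computed a 95% CI each time, about 95% of those intervals would contain the true population parameter.

For this specific interval (50, 62):
- Midpoint (point estimate): 56
- Margin of error: 6

The correct interpretation is the one stating confidence that the true parameter lies in the interval — option D.

D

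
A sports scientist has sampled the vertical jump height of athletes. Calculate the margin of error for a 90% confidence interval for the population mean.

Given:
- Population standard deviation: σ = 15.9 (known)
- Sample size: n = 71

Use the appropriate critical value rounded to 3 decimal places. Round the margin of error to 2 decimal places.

The population standard deviation σ is known, so use the z-interval margin of error formula.

For 90% confidence, z* = 1.645 (from standard normal table)

Margin of error formula for z-interval: E = z* × σ/√n

E = 1.645 × 15.9/√71
  = 1.645 × 1.886983
  = 3.1041

Rounded to 2 decimal places:

3.10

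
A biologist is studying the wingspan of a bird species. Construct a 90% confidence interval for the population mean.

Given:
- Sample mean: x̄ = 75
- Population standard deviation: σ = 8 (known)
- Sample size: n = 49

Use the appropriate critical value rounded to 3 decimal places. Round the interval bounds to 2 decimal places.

The population standard deviation σ is known, so use a z-interval (standard normal critical value).

For 90% confidence, z* = 1.645 (from standard normal table)

Standard error: SE = σ/√n = 8/√49 = 1.142857

Margin of error: E = z* × SE = 1.645 × 1.142857 = 1.8800

Z-interval: x̄ ± E = 75 ± 1.8800 = (73.1200, 76.8800)

Rounded to 2 decimal places:

(73.12, 76.88)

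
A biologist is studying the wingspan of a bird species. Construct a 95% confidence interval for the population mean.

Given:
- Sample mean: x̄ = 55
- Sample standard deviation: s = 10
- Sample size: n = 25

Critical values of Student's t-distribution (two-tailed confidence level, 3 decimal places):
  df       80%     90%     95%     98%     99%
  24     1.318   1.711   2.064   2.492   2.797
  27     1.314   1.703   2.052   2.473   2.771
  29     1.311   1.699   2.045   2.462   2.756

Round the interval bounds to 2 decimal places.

The population standard deviation σ is unknown (only the sample standard deviation s is given), so use a t-interval with df = n - 1 = 25 - 1 = 24.

For 95% confidence with df = 24, t* = 2.064 (from t-table)

Standard error: SE = s/√n = 10/√25 = 2.000000

Margin of error: E = t* × SE = 2.064 × 2.000000 = 4.1280

T-interval: x̄ ± E = 55 ± 4.1280 = (50.8720, 59.1280)

Rounded to 2 decimal places:

(50.87, 59.13)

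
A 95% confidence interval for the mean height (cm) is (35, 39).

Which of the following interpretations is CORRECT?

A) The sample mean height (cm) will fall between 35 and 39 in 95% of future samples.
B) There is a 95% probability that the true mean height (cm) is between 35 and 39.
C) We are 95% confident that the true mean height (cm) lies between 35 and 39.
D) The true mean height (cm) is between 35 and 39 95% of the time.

A confidence interval represents our confidence in the procedure, not a probability statement about the parameter.

Key concept: If we repeated this sampling process many times and computed a 95% CI each time, about 95% of those intervals would contain the true population parameter.

For this specific interval (35, 39):
- Midpoint (point estimate): 37
- Margin of error: 2

The correct interpretation is the one stating confidence that the true parameter lies in the interval — option C.

C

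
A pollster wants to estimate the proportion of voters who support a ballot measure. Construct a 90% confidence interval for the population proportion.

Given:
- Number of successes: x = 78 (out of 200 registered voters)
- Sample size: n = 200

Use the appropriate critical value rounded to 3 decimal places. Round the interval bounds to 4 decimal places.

Sample proportion: p̂ = 78/200 = 0.390000

Check conditions for normal approximation:
  np̂ = 78 ≥ 10 ✓
  n(1-p̂) = 122 ≥ 10 ✓

The sample is large enough, so use a z-interval (normal approximation) for the proportion.

For 90% confidence, z* = 1.645 (from standard normal table)

Standard error: SE = √(p̂(1-p̂)/n) = √(0.390000×0.610000/200) = 0.03448913

Margin of error: E = z* × SE = 1.645 × 0.03448913 = 0.056735

Z-interval: p̂ ± E = 0.390000 ± 0.056735 = (0.333265, 0.446735)

Rounded to 4 decimal places:

(0.3333, 0.4467)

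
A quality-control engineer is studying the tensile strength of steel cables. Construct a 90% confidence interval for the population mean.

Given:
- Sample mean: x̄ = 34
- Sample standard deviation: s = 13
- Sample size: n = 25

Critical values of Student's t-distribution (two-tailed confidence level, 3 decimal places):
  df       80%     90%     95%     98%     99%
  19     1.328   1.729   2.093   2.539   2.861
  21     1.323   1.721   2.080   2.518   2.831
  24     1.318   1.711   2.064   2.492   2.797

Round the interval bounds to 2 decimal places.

The population standard deviation σ is unknown (only the sample standard deviation s is given), so use a t-interval with df = n - 1 = 25 - 1 = 24.

For 90% confidence with df = 24, t* = 1.711 (from t-table)

Standard error: SE = s/√n = 13/√25 = 2.600000

Margin of error: E = t* × SE = 1.711 × 2.600000 = 4.4486

T-interval: x̄ ± E = 34 ± 4.4486 = (29.5514, 38.4486)

Rounded to 2 decimal places:

(29.55, 38.45)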